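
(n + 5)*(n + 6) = n^2 + 11*n + 30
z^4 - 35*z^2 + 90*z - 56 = (z - 4)*(z - 2)*(z - 1)*(z + 7)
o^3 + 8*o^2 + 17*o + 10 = (o + 1)*(o + 2)*(o + 5)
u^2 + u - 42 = (u - 6)*(u + 7)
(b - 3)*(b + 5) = b^2 + 2*b - 15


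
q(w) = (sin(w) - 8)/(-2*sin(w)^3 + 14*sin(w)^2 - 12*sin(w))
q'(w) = (sin(w) - 8)*(6*sin(w)^2*cos(w) - 28*sin(w)*cos(w) + 12*cos(w))/(-2*sin(w)^3 + 14*sin(w)^2 - 12*sin(w))^2 + cos(w)/(-2*sin(w)^3 + 14*sin(w)^2 - 12*sin(w))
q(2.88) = 3.52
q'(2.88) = 8.40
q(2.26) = 3.92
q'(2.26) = -7.83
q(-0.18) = -3.14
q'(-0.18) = -19.97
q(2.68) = 2.75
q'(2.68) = 0.97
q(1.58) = 16528.22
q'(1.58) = -3591488.34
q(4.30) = -0.37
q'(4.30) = 0.24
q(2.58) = 2.74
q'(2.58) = -0.72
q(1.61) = 911.69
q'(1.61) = -46470.52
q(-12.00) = 2.75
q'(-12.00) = 0.80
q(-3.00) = -4.12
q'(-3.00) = 32.61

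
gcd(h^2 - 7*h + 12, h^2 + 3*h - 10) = 1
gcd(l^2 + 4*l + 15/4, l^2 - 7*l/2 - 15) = l + 5/2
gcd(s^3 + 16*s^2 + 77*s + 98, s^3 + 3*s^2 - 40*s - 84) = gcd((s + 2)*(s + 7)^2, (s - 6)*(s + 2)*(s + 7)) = s^2 + 9*s + 14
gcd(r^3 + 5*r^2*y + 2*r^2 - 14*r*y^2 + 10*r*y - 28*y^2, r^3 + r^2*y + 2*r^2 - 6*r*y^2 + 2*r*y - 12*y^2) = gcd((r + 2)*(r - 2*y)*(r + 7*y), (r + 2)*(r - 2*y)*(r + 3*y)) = -r^2 + 2*r*y - 2*r + 4*y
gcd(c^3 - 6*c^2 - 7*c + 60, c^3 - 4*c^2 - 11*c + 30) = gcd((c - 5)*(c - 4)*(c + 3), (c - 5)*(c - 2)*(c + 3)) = c^2 - 2*c - 15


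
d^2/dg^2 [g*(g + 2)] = 2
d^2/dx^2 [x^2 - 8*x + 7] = 2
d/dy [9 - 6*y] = -6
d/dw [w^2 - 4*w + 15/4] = 2*w - 4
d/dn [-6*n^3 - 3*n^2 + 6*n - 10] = -18*n^2 - 6*n + 6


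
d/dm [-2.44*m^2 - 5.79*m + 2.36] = -4.88*m - 5.79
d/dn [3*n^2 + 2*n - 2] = 6*n + 2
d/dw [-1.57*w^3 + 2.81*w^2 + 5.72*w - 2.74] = -4.71*w^2 + 5.62*w + 5.72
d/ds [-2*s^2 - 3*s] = -4*s - 3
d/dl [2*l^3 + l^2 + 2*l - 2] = 6*l^2 + 2*l + 2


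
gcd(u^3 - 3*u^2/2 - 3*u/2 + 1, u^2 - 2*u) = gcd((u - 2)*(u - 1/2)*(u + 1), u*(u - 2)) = u - 2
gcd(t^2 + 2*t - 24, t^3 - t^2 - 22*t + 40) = t - 4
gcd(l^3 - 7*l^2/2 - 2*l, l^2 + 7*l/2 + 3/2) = l + 1/2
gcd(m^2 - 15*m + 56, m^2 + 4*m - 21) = 1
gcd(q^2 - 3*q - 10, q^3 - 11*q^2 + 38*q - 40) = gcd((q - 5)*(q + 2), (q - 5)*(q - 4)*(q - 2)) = q - 5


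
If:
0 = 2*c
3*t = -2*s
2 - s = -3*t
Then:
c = 0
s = 2/3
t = -4/9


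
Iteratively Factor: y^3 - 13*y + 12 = (y + 4)*(y^2 - 4*y + 3) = (y - 1)*(y + 4)*(y - 3)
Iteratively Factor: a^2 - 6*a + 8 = (a - 2)*(a - 4)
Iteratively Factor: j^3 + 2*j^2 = (j + 2)*(j^2) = j*(j + 2)*(j)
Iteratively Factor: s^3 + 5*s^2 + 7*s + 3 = (s + 1)*(s^2 + 4*s + 3) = (s + 1)*(s + 3)*(s + 1)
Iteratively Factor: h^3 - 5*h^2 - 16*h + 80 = (h - 4)*(h^2 - h - 20) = (h - 5)*(h - 4)*(h + 4)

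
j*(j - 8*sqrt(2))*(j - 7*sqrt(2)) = j^3 - 15*sqrt(2)*j^2 + 112*j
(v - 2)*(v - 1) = v^2 - 3*v + 2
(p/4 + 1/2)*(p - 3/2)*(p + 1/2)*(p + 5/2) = p^4/4 + 7*p^3/8 - p^2/16 - 67*p/32 - 15/16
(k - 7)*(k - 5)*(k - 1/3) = k^3 - 37*k^2/3 + 39*k - 35/3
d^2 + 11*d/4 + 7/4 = (d + 1)*(d + 7/4)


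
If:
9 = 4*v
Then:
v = 9/4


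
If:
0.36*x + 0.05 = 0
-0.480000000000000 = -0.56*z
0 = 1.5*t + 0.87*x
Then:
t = 0.08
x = -0.14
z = 0.86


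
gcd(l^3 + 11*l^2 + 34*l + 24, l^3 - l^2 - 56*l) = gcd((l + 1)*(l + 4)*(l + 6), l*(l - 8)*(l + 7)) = 1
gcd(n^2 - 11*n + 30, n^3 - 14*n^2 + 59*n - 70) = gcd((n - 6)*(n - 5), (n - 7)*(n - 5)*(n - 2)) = n - 5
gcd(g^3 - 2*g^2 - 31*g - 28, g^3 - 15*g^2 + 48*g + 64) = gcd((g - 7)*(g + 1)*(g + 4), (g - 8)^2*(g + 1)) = g + 1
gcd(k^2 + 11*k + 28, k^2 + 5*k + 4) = k + 4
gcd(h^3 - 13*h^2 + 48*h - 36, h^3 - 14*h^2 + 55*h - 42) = h^2 - 7*h + 6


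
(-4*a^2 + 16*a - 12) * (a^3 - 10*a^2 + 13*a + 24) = -4*a^5 + 56*a^4 - 224*a^3 + 232*a^2 + 228*a - 288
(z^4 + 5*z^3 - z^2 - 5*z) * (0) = 0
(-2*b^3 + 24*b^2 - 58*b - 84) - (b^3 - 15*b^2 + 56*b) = -3*b^3 + 39*b^2 - 114*b - 84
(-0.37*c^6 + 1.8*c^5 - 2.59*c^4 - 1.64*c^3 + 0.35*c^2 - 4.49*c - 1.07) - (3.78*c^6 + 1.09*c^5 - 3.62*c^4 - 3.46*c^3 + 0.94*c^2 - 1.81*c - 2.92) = -4.15*c^6 + 0.71*c^5 + 1.03*c^4 + 1.82*c^3 - 0.59*c^2 - 2.68*c + 1.85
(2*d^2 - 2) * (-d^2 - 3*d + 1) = -2*d^4 - 6*d^3 + 4*d^2 + 6*d - 2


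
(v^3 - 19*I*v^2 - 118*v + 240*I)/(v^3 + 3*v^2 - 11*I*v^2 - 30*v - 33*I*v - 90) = (v - 8*I)/(v + 3)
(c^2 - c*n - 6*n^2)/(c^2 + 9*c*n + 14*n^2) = (c - 3*n)/(c + 7*n)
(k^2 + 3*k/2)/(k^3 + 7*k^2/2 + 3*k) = 1/(k + 2)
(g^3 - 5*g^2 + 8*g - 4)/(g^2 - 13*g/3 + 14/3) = 3*(g^2 - 3*g + 2)/(3*g - 7)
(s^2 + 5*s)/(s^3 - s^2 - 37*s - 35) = s/(s^2 - 6*s - 7)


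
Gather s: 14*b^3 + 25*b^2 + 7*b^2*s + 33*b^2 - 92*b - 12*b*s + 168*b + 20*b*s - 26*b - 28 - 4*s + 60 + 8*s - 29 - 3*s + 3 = 14*b^3 + 58*b^2 + 50*b + s*(7*b^2 + 8*b + 1) + 6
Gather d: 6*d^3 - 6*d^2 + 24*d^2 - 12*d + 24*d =6*d^3 + 18*d^2 + 12*d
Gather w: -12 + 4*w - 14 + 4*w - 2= 8*w - 28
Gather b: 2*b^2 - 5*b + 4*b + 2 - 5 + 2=2*b^2 - b - 1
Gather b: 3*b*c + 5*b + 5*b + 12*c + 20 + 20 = b*(3*c + 10) + 12*c + 40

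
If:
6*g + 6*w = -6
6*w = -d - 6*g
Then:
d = 6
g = -w - 1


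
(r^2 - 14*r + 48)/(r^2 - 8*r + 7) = (r^2 - 14*r + 48)/(r^2 - 8*r + 7)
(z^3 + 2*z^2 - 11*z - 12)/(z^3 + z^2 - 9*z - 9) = (z + 4)/(z + 3)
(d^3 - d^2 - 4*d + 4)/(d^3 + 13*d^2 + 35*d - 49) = (d^2 - 4)/(d^2 + 14*d + 49)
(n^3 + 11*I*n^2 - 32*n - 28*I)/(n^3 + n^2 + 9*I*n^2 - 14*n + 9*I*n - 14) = (n + 2*I)/(n + 1)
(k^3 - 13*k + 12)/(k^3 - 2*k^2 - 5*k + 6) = (k + 4)/(k + 2)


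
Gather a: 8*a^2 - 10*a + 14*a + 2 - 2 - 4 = 8*a^2 + 4*a - 4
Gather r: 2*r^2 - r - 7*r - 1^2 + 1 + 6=2*r^2 - 8*r + 6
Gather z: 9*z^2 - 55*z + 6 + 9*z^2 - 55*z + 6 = 18*z^2 - 110*z + 12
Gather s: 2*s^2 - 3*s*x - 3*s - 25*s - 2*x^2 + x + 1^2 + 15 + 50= 2*s^2 + s*(-3*x - 28) - 2*x^2 + x + 66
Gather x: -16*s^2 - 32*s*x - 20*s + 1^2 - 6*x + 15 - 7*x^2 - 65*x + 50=-16*s^2 - 20*s - 7*x^2 + x*(-32*s - 71) + 66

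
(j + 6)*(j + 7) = j^2 + 13*j + 42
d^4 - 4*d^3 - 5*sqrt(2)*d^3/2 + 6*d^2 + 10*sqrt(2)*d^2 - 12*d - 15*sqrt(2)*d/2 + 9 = (d - 3)*(d - 1)*(d - 3*sqrt(2)/2)*(d - sqrt(2))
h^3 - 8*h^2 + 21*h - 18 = (h - 3)^2*(h - 2)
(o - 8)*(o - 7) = o^2 - 15*o + 56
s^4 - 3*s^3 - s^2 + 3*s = s*(s - 3)*(s - 1)*(s + 1)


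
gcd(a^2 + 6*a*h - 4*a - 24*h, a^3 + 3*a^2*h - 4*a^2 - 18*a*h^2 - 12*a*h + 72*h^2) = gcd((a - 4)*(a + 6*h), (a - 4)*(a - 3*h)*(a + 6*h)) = a^2 + 6*a*h - 4*a - 24*h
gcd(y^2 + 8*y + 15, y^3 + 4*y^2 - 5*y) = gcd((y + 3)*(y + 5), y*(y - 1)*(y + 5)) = y + 5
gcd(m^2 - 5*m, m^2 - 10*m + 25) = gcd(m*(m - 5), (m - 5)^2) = m - 5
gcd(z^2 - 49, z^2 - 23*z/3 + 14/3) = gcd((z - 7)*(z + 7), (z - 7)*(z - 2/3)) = z - 7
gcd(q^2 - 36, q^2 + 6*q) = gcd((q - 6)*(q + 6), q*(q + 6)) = q + 6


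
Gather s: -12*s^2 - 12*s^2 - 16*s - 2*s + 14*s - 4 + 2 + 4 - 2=-24*s^2 - 4*s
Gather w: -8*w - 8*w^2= -8*w^2 - 8*w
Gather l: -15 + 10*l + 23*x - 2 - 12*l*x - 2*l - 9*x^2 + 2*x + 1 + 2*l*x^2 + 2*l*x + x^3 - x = l*(2*x^2 - 10*x + 8) + x^3 - 9*x^2 + 24*x - 16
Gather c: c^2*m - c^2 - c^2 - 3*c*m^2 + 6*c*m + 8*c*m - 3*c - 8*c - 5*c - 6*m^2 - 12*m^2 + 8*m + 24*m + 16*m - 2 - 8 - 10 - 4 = c^2*(m - 2) + c*(-3*m^2 + 14*m - 16) - 18*m^2 + 48*m - 24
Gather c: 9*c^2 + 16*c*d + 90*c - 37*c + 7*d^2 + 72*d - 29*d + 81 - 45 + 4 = 9*c^2 + c*(16*d + 53) + 7*d^2 + 43*d + 40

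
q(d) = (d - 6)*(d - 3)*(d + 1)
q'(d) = (d - 6)*(d - 3) + (d - 6)*(d + 1) + (d - 3)*(d + 1)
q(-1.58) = -20.14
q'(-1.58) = 41.77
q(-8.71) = -1328.08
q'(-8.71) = 375.95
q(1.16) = 19.24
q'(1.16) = -5.52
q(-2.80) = -91.87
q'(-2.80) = 77.32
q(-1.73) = -26.69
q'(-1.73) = 45.66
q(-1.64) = -22.69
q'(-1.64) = 43.31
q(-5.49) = -438.00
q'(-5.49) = 187.26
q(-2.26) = -54.74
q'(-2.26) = 60.48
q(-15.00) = -5292.00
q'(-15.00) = 924.00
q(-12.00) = -2970.00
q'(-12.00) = 633.00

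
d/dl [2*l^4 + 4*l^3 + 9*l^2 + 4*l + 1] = 8*l^3 + 12*l^2 + 18*l + 4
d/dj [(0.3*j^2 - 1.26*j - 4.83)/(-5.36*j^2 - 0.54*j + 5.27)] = (-6.9156*j^2 - 48.6156*j - 9.2484)/(28.7296*j^4 + 5.7888*j^3 - 56.2028*j^2 - 5.6916*j + 27.7729)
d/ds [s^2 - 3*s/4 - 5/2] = 2*s - 3/4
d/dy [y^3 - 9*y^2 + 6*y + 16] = 3*y^2 - 18*y + 6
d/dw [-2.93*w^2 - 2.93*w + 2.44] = -5.86*w - 2.93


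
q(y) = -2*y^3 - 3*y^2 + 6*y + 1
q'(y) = -6*y^2 - 6*y + 6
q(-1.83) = -7.77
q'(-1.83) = -3.11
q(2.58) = -37.84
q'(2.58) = -49.42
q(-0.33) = -1.23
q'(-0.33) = 7.33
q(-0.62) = -3.40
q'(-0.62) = 7.41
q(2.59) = -38.33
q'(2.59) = -49.79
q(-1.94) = -7.33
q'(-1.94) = -4.94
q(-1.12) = -6.67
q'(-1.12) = 5.19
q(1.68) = -6.87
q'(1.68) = -21.01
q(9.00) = -1646.00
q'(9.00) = -534.00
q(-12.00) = 2953.00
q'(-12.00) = -786.00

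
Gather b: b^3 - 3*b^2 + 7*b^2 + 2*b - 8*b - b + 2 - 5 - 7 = b^3 + 4*b^2 - 7*b - 10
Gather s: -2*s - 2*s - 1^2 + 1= -4*s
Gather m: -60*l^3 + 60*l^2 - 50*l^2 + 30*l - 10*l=-60*l^3 + 10*l^2 + 20*l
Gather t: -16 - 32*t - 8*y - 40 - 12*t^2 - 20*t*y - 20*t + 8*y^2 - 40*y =-12*t^2 + t*(-20*y - 52) + 8*y^2 - 48*y - 56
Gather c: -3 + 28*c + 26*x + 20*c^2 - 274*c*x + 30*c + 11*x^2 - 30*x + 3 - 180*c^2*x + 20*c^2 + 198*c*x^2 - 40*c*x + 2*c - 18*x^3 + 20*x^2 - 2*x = c^2*(40 - 180*x) + c*(198*x^2 - 314*x + 60) - 18*x^3 + 31*x^2 - 6*x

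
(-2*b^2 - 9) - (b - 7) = -2*b^2 - b - 2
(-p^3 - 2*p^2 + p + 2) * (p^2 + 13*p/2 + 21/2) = -p^5 - 17*p^4/2 - 45*p^3/2 - 25*p^2/2 + 47*p/2 + 21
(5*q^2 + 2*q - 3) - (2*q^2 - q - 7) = 3*q^2 + 3*q + 4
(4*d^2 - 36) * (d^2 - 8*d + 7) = 4*d^4 - 32*d^3 - 8*d^2 + 288*d - 252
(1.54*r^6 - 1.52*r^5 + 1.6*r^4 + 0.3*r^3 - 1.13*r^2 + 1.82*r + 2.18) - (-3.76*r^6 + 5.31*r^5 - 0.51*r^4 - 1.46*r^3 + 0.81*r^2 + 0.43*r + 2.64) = 5.3*r^6 - 6.83*r^5 + 2.11*r^4 + 1.76*r^3 - 1.94*r^2 + 1.39*r - 0.46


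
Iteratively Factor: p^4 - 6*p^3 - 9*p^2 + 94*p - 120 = (p + 4)*(p^3 - 10*p^2 + 31*p - 30) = (p - 5)*(p + 4)*(p^2 - 5*p + 6) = (p - 5)*(p - 2)*(p + 4)*(p - 3)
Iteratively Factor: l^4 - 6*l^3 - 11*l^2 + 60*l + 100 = (l - 5)*(l^3 - l^2 - 16*l - 20) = (l - 5)*(l + 2)*(l^2 - 3*l - 10) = (l - 5)^2*(l + 2)*(l + 2)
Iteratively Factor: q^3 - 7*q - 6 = (q - 3)*(q^2 + 3*q + 2) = (q - 3)*(q + 2)*(q + 1)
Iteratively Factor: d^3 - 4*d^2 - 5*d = (d - 5)*(d^2 + d) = d*(d - 5)*(d + 1)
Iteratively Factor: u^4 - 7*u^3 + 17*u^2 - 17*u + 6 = (u - 3)*(u^3 - 4*u^2 + 5*u - 2) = (u - 3)*(u - 1)*(u^2 - 3*u + 2) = (u - 3)*(u - 2)*(u - 1)*(u - 1)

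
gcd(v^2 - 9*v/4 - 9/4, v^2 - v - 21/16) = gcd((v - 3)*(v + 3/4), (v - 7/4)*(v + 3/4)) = v + 3/4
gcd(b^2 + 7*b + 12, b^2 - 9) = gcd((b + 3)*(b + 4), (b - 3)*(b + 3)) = b + 3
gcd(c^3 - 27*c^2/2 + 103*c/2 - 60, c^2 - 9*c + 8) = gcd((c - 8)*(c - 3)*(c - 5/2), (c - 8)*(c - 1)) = c - 8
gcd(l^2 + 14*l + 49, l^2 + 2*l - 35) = l + 7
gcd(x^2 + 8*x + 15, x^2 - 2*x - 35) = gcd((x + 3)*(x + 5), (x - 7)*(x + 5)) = x + 5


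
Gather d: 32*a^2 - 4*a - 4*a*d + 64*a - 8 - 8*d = 32*a^2 + 60*a + d*(-4*a - 8) - 8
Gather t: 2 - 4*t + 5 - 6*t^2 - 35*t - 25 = -6*t^2 - 39*t - 18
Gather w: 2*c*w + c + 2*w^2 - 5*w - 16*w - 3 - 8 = c + 2*w^2 + w*(2*c - 21) - 11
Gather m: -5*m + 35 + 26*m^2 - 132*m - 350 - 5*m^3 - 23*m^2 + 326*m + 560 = -5*m^3 + 3*m^2 + 189*m + 245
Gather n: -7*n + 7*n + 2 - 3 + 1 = 0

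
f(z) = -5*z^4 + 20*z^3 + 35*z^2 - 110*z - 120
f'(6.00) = -1850.00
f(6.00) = -1680.00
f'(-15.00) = 79840.00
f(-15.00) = -311220.00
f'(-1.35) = -45.94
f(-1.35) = 26.47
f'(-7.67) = 11907.19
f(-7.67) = -23545.84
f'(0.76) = -30.92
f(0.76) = -176.27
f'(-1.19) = -74.63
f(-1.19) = 16.73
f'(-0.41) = -127.24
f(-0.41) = -70.54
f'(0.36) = -77.96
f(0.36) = -154.21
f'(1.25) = 32.19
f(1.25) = -175.96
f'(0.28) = -86.14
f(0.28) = -147.65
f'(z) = -20*z^3 + 60*z^2 + 70*z - 110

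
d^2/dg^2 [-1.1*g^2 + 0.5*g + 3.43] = -2.20000000000000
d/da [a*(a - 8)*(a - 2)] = 3*a^2 - 20*a + 16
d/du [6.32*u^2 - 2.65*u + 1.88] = 12.64*u - 2.65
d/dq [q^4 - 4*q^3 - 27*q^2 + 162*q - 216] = 4*q^3 - 12*q^2 - 54*q + 162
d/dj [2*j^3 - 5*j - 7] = 6*j^2 - 5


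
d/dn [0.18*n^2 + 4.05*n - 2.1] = 0.36*n + 4.05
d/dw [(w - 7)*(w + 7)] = 2*w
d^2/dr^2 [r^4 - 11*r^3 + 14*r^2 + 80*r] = 12*r^2 - 66*r + 28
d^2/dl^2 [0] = 0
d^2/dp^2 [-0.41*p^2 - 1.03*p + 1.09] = -0.820000000000000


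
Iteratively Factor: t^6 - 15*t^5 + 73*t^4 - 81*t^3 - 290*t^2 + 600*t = (t - 3)*(t^5 - 12*t^4 + 37*t^3 + 30*t^2 - 200*t) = (t - 4)*(t - 3)*(t^4 - 8*t^3 + 5*t^2 + 50*t) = t*(t - 4)*(t - 3)*(t^3 - 8*t^2 + 5*t + 50) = t*(t - 5)*(t - 4)*(t - 3)*(t^2 - 3*t - 10) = t*(t - 5)^2*(t - 4)*(t - 3)*(t + 2)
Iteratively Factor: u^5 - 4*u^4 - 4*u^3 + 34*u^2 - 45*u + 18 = (u + 3)*(u^4 - 7*u^3 + 17*u^2 - 17*u + 6) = (u - 2)*(u + 3)*(u^3 - 5*u^2 + 7*u - 3) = (u - 2)*(u - 1)*(u + 3)*(u^2 - 4*u + 3) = (u - 2)*(u - 1)^2*(u + 3)*(u - 3)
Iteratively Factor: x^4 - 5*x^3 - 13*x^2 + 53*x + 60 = (x + 3)*(x^3 - 8*x^2 + 11*x + 20) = (x - 4)*(x + 3)*(x^2 - 4*x - 5) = (x - 4)*(x + 1)*(x + 3)*(x - 5)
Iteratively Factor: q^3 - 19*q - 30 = (q + 2)*(q^2 - 2*q - 15) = (q + 2)*(q + 3)*(q - 5)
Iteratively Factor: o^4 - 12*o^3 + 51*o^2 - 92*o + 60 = (o - 3)*(o^3 - 9*o^2 + 24*o - 20) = (o - 3)*(o - 2)*(o^2 - 7*o + 10) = (o - 3)*(o - 2)^2*(o - 5)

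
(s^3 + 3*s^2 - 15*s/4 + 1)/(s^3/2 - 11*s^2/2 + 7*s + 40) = (4*s^3 + 12*s^2 - 15*s + 4)/(2*(s^3 - 11*s^2 + 14*s + 80))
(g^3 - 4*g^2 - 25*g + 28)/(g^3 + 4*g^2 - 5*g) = (g^2 - 3*g - 28)/(g*(g + 5))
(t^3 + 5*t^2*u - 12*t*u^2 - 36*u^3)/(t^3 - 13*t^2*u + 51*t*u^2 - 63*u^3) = (t^2 + 8*t*u + 12*u^2)/(t^2 - 10*t*u + 21*u^2)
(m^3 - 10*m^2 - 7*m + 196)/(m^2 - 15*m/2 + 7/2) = 2*(m^2 - 3*m - 28)/(2*m - 1)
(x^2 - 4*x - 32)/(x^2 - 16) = (x - 8)/(x - 4)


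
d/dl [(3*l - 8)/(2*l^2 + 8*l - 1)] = (-6*l^2 + 32*l + 61)/(4*l^4 + 32*l^3 + 60*l^2 - 16*l + 1)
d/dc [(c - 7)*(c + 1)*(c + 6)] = 3*c^2 - 43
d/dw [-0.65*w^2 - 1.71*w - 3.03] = -1.3*w - 1.71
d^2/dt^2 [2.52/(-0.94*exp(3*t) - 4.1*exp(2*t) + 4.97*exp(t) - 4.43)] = (-2.52*(2.82*exp(2*t) + 8.2*exp(t) - 4.97)*(5.64*exp(2*t) + 16.4*exp(t) - 9.94)*exp(t) + (21.3192*exp(2*t) + 41.328*exp(t) - 12.5244)*(0.94*exp(3*t) + 4.1*exp(2*t) - 4.97*exp(t) + 4.43))*exp(t)/(0.94*exp(3*t) + 4.1*exp(2*t) - 4.97*exp(t) + 4.43)^3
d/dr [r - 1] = 1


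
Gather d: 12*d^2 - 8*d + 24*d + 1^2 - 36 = 12*d^2 + 16*d - 35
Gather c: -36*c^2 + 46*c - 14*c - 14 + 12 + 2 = -36*c^2 + 32*c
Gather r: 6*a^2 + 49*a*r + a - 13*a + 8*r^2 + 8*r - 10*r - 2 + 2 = 6*a^2 - 12*a + 8*r^2 + r*(49*a - 2)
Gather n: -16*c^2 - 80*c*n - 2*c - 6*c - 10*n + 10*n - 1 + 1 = -16*c^2 - 80*c*n - 8*c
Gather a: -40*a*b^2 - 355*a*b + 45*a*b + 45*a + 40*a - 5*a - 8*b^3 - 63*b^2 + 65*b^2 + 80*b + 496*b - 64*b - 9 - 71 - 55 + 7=a*(-40*b^2 - 310*b + 80) - 8*b^3 + 2*b^2 + 512*b - 128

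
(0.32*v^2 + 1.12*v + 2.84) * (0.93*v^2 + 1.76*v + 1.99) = 0.2976*v^4 + 1.6048*v^3 + 5.2492*v^2 + 7.2272*v + 5.6516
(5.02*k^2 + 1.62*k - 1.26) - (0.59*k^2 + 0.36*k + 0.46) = 4.43*k^2 + 1.26*k - 1.72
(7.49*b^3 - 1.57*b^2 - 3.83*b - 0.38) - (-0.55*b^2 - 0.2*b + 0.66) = 7.49*b^3 - 1.02*b^2 - 3.63*b - 1.04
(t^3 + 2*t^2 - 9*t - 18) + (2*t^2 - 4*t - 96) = t^3 + 4*t^2 - 13*t - 114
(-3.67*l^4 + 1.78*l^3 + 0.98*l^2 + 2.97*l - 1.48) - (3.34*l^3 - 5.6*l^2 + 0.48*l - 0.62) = -3.67*l^4 - 1.56*l^3 + 6.58*l^2 + 2.49*l - 0.86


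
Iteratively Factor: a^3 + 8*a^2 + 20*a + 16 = (a + 4)*(a^2 + 4*a + 4) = (a + 2)*(a + 4)*(a + 2)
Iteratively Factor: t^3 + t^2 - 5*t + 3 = (t - 1)*(t^2 + 2*t - 3) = (t - 1)*(t + 3)*(t - 1)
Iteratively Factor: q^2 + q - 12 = (q - 3)*(q + 4)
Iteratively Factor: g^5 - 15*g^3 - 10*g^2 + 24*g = (g + 2)*(g^4 - 2*g^3 - 11*g^2 + 12*g) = (g - 1)*(g + 2)*(g^3 - g^2 - 12*g) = (g - 1)*(g + 2)*(g + 3)*(g^2 - 4*g) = (g - 4)*(g - 1)*(g + 2)*(g + 3)*(g)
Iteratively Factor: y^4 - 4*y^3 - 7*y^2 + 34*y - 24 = (y - 1)*(y^3 - 3*y^2 - 10*y + 24) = (y - 1)*(y + 3)*(y^2 - 6*y + 8) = (y - 2)*(y - 1)*(y + 3)*(y - 4)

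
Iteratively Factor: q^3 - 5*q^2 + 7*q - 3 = (q - 1)*(q^2 - 4*q + 3) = (q - 3)*(q - 1)*(q - 1)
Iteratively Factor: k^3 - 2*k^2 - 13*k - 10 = (k + 1)*(k^2 - 3*k - 10) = (k + 1)*(k + 2)*(k - 5)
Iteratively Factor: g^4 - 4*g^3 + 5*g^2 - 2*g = (g - 2)*(g^3 - 2*g^2 + g) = (g - 2)*(g - 1)*(g^2 - g) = (g - 2)*(g - 1)^2*(g)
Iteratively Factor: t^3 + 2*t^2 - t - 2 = (t + 2)*(t^2 - 1) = (t + 1)*(t + 2)*(t - 1)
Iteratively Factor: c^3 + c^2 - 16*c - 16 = (c + 4)*(c^2 - 3*c - 4) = (c - 4)*(c + 4)*(c + 1)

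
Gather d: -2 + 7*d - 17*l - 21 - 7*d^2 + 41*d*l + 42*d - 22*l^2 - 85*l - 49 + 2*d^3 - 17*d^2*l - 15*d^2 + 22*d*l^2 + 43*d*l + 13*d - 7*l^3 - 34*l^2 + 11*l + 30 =2*d^3 + d^2*(-17*l - 22) + d*(22*l^2 + 84*l + 62) - 7*l^3 - 56*l^2 - 91*l - 42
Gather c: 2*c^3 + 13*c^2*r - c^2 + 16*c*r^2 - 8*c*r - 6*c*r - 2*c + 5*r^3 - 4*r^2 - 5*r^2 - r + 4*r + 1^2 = 2*c^3 + c^2*(13*r - 1) + c*(16*r^2 - 14*r - 2) + 5*r^3 - 9*r^2 + 3*r + 1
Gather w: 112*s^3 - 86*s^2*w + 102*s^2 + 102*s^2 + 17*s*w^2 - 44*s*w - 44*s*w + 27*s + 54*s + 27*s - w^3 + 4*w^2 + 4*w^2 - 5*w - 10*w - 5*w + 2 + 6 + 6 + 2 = 112*s^3 + 204*s^2 + 108*s - w^3 + w^2*(17*s + 8) + w*(-86*s^2 - 88*s - 20) + 16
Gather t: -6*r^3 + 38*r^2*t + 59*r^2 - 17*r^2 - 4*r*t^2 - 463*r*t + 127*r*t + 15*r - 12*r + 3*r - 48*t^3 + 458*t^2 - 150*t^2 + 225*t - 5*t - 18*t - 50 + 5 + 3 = -6*r^3 + 42*r^2 + 6*r - 48*t^3 + t^2*(308 - 4*r) + t*(38*r^2 - 336*r + 202) - 42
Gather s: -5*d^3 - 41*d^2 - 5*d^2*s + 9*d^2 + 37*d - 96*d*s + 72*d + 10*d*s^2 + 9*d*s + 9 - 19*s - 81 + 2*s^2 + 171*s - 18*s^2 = -5*d^3 - 32*d^2 + 109*d + s^2*(10*d - 16) + s*(-5*d^2 - 87*d + 152) - 72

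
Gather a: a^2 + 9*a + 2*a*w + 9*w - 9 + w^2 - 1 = a^2 + a*(2*w + 9) + w^2 + 9*w - 10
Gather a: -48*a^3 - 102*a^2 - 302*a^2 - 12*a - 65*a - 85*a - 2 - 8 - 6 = -48*a^3 - 404*a^2 - 162*a - 16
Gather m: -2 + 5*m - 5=5*m - 7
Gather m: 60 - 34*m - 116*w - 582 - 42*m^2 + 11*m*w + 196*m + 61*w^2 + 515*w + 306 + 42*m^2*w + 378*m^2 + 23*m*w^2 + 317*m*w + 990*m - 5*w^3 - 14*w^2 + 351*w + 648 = m^2*(42*w + 336) + m*(23*w^2 + 328*w + 1152) - 5*w^3 + 47*w^2 + 750*w + 432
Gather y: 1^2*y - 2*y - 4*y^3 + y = -4*y^3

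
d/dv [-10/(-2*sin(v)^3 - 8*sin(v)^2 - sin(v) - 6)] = 10*(-16*sin(v) + 3*cos(2*v) - 4)*cos(v)/(2*sin(v)^3 + 8*sin(v)^2 + sin(v) + 6)^2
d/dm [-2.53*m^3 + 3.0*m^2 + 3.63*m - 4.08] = -7.59*m^2 + 6.0*m + 3.63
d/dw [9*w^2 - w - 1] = 18*w - 1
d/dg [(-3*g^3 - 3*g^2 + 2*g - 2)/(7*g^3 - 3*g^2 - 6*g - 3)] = (30*g^4 + 8*g^3 + 93*g^2 + 6*g - 18)/(49*g^6 - 42*g^5 - 75*g^4 - 6*g^3 + 54*g^2 + 36*g + 9)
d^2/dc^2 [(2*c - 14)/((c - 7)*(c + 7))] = 4/(c + 7)^3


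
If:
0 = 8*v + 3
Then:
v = -3/8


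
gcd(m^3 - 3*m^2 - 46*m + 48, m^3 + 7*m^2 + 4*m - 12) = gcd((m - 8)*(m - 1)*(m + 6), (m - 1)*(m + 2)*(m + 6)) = m^2 + 5*m - 6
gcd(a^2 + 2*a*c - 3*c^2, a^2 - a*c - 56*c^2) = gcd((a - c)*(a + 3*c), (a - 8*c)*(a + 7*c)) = 1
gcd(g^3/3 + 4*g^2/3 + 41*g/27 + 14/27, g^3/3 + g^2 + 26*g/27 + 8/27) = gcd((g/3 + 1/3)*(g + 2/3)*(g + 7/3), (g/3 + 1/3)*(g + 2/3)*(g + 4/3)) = g^2 + 5*g/3 + 2/3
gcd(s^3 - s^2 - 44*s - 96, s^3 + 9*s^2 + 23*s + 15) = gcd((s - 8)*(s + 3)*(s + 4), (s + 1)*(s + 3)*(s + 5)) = s + 3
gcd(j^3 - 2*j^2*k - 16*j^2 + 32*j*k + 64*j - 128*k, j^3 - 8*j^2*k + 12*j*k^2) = j - 2*k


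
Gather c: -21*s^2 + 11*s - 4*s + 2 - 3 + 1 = -21*s^2 + 7*s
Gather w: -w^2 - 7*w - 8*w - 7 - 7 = -w^2 - 15*w - 14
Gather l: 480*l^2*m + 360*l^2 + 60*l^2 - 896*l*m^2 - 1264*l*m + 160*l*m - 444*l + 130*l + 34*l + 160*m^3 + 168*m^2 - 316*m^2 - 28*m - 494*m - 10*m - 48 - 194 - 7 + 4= l^2*(480*m + 420) + l*(-896*m^2 - 1104*m - 280) + 160*m^3 - 148*m^2 - 532*m - 245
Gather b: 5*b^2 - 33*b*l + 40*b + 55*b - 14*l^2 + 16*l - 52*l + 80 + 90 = 5*b^2 + b*(95 - 33*l) - 14*l^2 - 36*l + 170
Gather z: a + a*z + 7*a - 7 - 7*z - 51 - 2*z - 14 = 8*a + z*(a - 9) - 72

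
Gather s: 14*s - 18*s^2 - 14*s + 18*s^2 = 0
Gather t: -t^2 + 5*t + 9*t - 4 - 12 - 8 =-t^2 + 14*t - 24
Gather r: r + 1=r + 1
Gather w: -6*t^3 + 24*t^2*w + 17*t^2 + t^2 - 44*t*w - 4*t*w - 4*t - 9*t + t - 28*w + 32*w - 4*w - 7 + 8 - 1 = -6*t^3 + 18*t^2 - 12*t + w*(24*t^2 - 48*t)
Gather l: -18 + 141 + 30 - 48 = 105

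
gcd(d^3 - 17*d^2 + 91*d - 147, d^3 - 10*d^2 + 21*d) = d^2 - 10*d + 21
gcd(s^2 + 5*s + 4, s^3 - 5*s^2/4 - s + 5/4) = s + 1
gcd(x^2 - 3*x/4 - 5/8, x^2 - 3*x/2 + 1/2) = 1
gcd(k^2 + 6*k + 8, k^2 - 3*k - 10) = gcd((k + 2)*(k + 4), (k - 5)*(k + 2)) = k + 2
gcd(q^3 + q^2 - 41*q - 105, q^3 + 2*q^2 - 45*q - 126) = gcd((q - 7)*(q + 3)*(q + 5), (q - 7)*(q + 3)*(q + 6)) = q^2 - 4*q - 21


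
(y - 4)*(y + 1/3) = y^2 - 11*y/3 - 4/3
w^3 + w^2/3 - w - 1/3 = (w - 1)*(w + 1/3)*(w + 1)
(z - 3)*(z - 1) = z^2 - 4*z + 3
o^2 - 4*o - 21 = (o - 7)*(o + 3)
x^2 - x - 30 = (x - 6)*(x + 5)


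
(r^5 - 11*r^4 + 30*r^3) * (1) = r^5 - 11*r^4 + 30*r^3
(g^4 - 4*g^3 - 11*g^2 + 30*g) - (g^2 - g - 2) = g^4 - 4*g^3 - 12*g^2 + 31*g + 2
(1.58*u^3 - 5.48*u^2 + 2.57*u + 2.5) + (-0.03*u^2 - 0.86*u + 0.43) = 1.58*u^3 - 5.51*u^2 + 1.71*u + 2.93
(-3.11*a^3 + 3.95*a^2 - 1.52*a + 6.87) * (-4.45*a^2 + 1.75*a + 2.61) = 13.8395*a^5 - 23.02*a^4 + 5.5594*a^3 - 22.922*a^2 + 8.0553*a + 17.9307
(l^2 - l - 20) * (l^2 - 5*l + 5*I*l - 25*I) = l^4 - 6*l^3 + 5*I*l^3 - 15*l^2 - 30*I*l^2 + 100*l - 75*I*l + 500*I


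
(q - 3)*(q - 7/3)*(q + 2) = q^3 - 10*q^2/3 - 11*q/3 + 14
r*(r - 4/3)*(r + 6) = r^3 + 14*r^2/3 - 8*r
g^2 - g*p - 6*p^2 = (g - 3*p)*(g + 2*p)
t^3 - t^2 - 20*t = t*(t - 5)*(t + 4)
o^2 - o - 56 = (o - 8)*(o + 7)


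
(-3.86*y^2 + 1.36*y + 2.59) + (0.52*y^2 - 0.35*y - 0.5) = -3.34*y^2 + 1.01*y + 2.09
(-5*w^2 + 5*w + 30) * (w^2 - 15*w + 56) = -5*w^4 + 80*w^3 - 325*w^2 - 170*w + 1680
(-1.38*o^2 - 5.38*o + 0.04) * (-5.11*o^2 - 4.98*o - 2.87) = 7.0518*o^4 + 34.3642*o^3 + 30.5486*o^2 + 15.2414*o - 0.1148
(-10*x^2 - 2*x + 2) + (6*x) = -10*x^2 + 4*x + 2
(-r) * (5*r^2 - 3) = -5*r^3 + 3*r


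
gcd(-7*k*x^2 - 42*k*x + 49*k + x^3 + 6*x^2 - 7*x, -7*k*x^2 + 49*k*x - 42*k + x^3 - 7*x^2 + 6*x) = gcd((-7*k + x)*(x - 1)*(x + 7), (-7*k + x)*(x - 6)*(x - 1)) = -7*k*x + 7*k + x^2 - x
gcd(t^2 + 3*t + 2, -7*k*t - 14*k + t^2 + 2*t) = t + 2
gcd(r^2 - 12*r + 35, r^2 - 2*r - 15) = r - 5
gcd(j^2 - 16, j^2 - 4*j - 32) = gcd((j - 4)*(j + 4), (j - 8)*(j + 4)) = j + 4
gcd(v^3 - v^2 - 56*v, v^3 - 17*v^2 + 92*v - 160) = v - 8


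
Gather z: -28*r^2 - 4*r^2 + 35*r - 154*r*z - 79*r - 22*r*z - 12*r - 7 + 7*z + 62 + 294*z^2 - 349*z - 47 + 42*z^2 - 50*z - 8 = -32*r^2 - 56*r + 336*z^2 + z*(-176*r - 392)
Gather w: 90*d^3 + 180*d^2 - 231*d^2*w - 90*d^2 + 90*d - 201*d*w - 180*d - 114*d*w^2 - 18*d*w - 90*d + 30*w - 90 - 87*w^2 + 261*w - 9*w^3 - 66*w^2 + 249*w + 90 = 90*d^3 + 90*d^2 - 180*d - 9*w^3 + w^2*(-114*d - 153) + w*(-231*d^2 - 219*d + 540)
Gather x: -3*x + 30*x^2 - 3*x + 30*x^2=60*x^2 - 6*x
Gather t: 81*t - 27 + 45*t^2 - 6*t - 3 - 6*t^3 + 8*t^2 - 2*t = -6*t^3 + 53*t^2 + 73*t - 30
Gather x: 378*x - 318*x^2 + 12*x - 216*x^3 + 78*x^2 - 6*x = -216*x^3 - 240*x^2 + 384*x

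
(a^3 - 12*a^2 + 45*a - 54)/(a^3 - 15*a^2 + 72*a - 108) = (a - 3)/(a - 6)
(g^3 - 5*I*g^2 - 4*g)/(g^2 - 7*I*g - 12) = g*(g - I)/(g - 3*I)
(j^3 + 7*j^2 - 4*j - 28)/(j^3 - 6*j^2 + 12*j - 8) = (j^2 + 9*j + 14)/(j^2 - 4*j + 4)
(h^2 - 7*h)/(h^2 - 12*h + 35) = h/(h - 5)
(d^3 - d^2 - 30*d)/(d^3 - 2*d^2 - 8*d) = (-d^2 + d + 30)/(-d^2 + 2*d + 8)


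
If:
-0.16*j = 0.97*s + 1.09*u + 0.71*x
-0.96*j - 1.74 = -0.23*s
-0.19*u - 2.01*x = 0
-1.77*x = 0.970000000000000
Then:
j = -3.15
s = -5.59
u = 5.80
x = -0.55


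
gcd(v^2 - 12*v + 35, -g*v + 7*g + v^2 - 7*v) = v - 7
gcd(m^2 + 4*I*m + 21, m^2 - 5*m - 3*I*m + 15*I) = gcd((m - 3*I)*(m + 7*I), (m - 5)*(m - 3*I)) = m - 3*I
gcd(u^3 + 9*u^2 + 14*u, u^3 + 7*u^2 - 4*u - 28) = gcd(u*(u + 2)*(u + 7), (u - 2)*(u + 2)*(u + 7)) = u^2 + 9*u + 14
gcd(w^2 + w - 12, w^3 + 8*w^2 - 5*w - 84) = w^2 + w - 12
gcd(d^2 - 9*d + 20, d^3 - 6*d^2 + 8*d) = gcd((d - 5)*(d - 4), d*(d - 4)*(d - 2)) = d - 4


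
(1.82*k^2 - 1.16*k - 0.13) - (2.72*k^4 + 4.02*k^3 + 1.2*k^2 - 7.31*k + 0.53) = -2.72*k^4 - 4.02*k^3 + 0.62*k^2 + 6.15*k - 0.66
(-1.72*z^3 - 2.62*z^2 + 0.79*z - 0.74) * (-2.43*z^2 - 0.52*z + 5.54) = 4.1796*z^5 + 7.261*z^4 - 10.0861*z^3 - 13.1274*z^2 + 4.7614*z - 4.0996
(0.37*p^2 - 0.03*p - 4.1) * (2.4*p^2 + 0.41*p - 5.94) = 0.888*p^4 + 0.0797*p^3 - 12.0501*p^2 - 1.5028*p + 24.354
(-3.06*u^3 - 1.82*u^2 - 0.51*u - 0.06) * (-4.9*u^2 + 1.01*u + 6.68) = 14.994*u^5 + 5.8274*u^4 - 19.78*u^3 - 12.3787*u^2 - 3.4674*u - 0.4008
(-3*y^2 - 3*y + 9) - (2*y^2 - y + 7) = -5*y^2 - 2*y + 2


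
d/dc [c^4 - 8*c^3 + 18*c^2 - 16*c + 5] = 4*c^3 - 24*c^2 + 36*c - 16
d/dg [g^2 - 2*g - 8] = 2*g - 2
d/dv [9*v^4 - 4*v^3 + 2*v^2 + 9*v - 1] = 36*v^3 - 12*v^2 + 4*v + 9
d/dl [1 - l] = -1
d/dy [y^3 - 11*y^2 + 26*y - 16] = 3*y^2 - 22*y + 26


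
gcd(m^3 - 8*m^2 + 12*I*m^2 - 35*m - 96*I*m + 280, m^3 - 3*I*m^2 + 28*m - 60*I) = m + 5*I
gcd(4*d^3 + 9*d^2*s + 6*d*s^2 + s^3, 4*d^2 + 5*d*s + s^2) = 4*d^2 + 5*d*s + s^2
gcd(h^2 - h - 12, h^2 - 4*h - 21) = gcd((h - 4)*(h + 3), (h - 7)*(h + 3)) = h + 3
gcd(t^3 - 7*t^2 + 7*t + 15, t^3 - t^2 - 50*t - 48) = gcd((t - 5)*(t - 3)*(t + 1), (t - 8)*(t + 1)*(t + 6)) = t + 1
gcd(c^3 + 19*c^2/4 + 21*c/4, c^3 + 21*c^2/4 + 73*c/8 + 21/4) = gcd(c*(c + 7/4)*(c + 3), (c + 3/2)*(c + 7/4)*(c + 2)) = c + 7/4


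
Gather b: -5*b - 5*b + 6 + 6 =12 - 10*b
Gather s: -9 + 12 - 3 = 0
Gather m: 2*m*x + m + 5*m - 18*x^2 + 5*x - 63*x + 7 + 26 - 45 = m*(2*x + 6) - 18*x^2 - 58*x - 12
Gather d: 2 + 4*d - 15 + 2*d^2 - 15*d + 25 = 2*d^2 - 11*d + 12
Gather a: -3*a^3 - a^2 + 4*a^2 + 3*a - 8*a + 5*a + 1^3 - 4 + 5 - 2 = -3*a^3 + 3*a^2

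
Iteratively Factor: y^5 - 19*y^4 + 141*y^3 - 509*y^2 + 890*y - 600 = (y - 5)*(y^4 - 14*y^3 + 71*y^2 - 154*y + 120) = (y - 5)*(y - 3)*(y^3 - 11*y^2 + 38*y - 40) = (y - 5)^2*(y - 3)*(y^2 - 6*y + 8) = (y - 5)^2*(y - 3)*(y - 2)*(y - 4)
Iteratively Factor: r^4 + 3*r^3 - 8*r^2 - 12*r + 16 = (r + 2)*(r^3 + r^2 - 10*r + 8) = (r + 2)*(r + 4)*(r^2 - 3*r + 2) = (r - 2)*(r + 2)*(r + 4)*(r - 1)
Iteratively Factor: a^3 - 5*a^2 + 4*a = (a)*(a^2 - 5*a + 4) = a*(a - 4)*(a - 1)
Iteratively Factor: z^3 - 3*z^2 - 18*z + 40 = (z + 4)*(z^2 - 7*z + 10) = (z - 5)*(z + 4)*(z - 2)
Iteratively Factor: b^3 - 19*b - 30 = (b - 5)*(b^2 + 5*b + 6) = (b - 5)*(b + 3)*(b + 2)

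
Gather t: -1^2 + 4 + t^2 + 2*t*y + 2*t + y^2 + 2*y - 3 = t^2 + t*(2*y + 2) + y^2 + 2*y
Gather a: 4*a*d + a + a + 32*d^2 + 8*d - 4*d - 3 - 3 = a*(4*d + 2) + 32*d^2 + 4*d - 6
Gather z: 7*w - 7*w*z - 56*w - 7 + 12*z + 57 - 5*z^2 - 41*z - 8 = -49*w - 5*z^2 + z*(-7*w - 29) + 42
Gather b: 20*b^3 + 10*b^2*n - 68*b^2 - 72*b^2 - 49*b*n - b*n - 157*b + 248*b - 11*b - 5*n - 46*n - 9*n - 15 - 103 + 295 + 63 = 20*b^3 + b^2*(10*n - 140) + b*(80 - 50*n) - 60*n + 240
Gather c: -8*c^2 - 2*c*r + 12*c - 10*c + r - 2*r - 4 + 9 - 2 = -8*c^2 + c*(2 - 2*r) - r + 3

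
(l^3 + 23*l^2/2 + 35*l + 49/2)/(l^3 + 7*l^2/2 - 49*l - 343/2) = (l + 1)/(l - 7)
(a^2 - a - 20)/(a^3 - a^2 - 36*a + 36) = (a^2 - a - 20)/(a^3 - a^2 - 36*a + 36)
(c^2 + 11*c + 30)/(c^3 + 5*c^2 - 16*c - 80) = (c + 6)/(c^2 - 16)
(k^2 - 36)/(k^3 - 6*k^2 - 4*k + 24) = (k + 6)/(k^2 - 4)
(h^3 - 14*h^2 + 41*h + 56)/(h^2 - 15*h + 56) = h + 1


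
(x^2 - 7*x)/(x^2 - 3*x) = (x - 7)/(x - 3)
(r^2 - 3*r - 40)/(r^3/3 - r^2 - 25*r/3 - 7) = 3*(-r^2 + 3*r + 40)/(-r^3 + 3*r^2 + 25*r + 21)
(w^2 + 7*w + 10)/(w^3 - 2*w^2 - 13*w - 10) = (w + 5)/(w^2 - 4*w - 5)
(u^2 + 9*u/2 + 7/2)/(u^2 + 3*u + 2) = (u + 7/2)/(u + 2)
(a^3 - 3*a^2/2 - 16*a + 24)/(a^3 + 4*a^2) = 1 - 11/(2*a) + 6/a^2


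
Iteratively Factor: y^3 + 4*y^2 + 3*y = (y + 3)*(y^2 + y) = y*(y + 3)*(y + 1)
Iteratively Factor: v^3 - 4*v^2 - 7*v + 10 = (v - 5)*(v^2 + v - 2) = (v - 5)*(v + 2)*(v - 1)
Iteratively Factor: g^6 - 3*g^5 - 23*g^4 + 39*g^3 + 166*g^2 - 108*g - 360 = (g - 2)*(g^5 - g^4 - 25*g^3 - 11*g^2 + 144*g + 180) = (g - 2)*(g + 2)*(g^4 - 3*g^3 - 19*g^2 + 27*g + 90) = (g - 3)*(g - 2)*(g + 2)*(g^3 - 19*g - 30) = (g - 3)*(g - 2)*(g + 2)^2*(g^2 - 2*g - 15) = (g - 3)*(g - 2)*(g + 2)^2*(g + 3)*(g - 5)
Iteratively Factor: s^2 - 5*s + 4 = (s - 4)*(s - 1)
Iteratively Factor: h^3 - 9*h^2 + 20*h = (h - 5)*(h^2 - 4*h) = (h - 5)*(h - 4)*(h)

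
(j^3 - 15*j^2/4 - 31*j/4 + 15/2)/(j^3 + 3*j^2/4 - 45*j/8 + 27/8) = 2*(j^2 - 3*j - 10)/(2*j^2 + 3*j - 9)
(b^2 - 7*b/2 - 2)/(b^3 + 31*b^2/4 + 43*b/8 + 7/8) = 4*(b - 4)/(4*b^2 + 29*b + 7)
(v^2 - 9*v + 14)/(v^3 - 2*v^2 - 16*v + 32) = (v - 7)/(v^2 - 16)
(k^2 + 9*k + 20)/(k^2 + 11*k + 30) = (k + 4)/(k + 6)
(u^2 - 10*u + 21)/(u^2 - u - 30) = (-u^2 + 10*u - 21)/(-u^2 + u + 30)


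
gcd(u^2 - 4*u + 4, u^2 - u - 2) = u - 2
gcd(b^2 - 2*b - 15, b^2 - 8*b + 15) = b - 5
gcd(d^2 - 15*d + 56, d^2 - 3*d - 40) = d - 8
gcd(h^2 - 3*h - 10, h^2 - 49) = 1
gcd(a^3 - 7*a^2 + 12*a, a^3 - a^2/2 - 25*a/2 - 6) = a - 4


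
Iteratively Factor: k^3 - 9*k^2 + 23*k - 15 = (k - 5)*(k^2 - 4*k + 3) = (k - 5)*(k - 3)*(k - 1)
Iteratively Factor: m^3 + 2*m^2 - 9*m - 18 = (m + 2)*(m^2 - 9) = (m - 3)*(m + 2)*(m + 3)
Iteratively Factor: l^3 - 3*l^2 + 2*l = (l - 1)*(l^2 - 2*l) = (l - 2)*(l - 1)*(l)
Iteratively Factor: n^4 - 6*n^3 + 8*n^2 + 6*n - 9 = (n - 3)*(n^3 - 3*n^2 - n + 3) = (n - 3)*(n + 1)*(n^2 - 4*n + 3) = (n - 3)*(n - 1)*(n + 1)*(n - 3)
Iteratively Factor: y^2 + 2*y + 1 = (y + 1)*(y + 1)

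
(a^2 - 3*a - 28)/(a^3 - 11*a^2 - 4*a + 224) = 1/(a - 8)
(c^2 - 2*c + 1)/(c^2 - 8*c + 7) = (c - 1)/(c - 7)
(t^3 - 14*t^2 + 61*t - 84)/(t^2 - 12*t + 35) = (t^2 - 7*t + 12)/(t - 5)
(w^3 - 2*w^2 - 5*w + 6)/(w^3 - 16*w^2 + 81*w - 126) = (w^2 + w - 2)/(w^2 - 13*w + 42)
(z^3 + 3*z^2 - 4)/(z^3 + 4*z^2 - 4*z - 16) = (z^2 + z - 2)/(z^2 + 2*z - 8)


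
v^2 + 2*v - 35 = (v - 5)*(v + 7)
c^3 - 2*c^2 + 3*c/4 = c*(c - 3/2)*(c - 1/2)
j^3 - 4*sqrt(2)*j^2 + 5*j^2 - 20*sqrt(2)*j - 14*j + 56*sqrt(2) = (j - 2)*(j + 7)*(j - 4*sqrt(2))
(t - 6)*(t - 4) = t^2 - 10*t + 24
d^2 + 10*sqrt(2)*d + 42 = (d + 3*sqrt(2))*(d + 7*sqrt(2))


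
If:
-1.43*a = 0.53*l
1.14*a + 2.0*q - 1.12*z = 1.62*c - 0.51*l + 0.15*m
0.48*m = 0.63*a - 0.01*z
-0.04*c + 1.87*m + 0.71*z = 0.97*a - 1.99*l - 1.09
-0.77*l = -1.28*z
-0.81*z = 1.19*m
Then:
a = 0.00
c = 27.25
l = 0.00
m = 0.00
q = 22.07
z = 0.00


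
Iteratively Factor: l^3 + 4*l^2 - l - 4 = (l + 4)*(l^2 - 1) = (l - 1)*(l + 4)*(l + 1)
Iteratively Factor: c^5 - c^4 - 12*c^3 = (c)*(c^4 - c^3 - 12*c^2) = c*(c + 3)*(c^3 - 4*c^2) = c^2*(c + 3)*(c^2 - 4*c) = c^3*(c + 3)*(c - 4)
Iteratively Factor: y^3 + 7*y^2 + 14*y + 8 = (y + 2)*(y^2 + 5*y + 4) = (y + 1)*(y + 2)*(y + 4)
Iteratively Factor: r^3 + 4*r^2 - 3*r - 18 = (r + 3)*(r^2 + r - 6) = (r + 3)^2*(r - 2)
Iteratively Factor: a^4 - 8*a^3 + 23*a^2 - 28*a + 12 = (a - 1)*(a^3 - 7*a^2 + 16*a - 12) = (a - 3)*(a - 1)*(a^2 - 4*a + 4) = (a - 3)*(a - 2)*(a - 1)*(a - 2)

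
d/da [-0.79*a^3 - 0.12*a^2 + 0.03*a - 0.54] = -2.37*a^2 - 0.24*a + 0.03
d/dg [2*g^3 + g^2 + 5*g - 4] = 6*g^2 + 2*g + 5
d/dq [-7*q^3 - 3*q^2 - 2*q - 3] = -21*q^2 - 6*q - 2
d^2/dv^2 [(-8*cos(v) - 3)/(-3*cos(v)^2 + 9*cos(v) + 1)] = 2*(648*(1 - cos(2*v))^2*cos(v) + 324*(1 - cos(2*v))^2 + 419*cos(v) + 1386*cos(2*v) + 333*cos(3*v) - 144*cos(5*v) - 1350)/(18*cos(v) - 3*cos(2*v) - 1)^3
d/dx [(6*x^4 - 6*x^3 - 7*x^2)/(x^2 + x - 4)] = x*(12*x^4 + 12*x^3 - 108*x^2 + 65*x + 56)/(x^4 + 2*x^3 - 7*x^2 - 8*x + 16)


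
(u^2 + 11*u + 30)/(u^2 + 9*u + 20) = (u + 6)/(u + 4)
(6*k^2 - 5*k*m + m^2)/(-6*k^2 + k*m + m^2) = (-3*k + m)/(3*k + m)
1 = 1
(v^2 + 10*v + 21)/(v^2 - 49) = (v + 3)/(v - 7)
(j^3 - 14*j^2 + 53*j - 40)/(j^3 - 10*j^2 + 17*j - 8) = (j - 5)/(j - 1)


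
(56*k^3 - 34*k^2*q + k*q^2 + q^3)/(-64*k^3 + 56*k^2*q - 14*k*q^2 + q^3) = (7*k + q)/(-8*k + q)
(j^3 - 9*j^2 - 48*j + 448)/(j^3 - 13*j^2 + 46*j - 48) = (j^2 - j - 56)/(j^2 - 5*j + 6)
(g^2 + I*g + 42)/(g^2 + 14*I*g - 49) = (g - 6*I)/(g + 7*I)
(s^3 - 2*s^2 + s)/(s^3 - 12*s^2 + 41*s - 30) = s*(s - 1)/(s^2 - 11*s + 30)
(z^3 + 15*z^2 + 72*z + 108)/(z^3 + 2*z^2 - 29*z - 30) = (z^2 + 9*z + 18)/(z^2 - 4*z - 5)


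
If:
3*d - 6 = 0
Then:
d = 2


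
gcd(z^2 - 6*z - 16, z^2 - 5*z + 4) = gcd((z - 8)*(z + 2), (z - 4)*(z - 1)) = 1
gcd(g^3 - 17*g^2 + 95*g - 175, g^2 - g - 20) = g - 5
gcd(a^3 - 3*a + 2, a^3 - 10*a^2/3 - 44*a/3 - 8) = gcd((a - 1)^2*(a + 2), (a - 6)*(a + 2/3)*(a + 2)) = a + 2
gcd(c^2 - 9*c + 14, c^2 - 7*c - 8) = 1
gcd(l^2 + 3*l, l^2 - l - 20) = 1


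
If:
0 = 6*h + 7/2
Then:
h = -7/12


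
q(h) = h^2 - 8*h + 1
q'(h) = 2*h - 8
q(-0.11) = 1.89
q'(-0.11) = -8.22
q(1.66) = -9.52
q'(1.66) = -4.68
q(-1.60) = 16.36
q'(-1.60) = -11.20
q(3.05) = -14.10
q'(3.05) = -1.90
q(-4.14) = 51.26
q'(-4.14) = -16.28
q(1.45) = -8.50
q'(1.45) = -5.10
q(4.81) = -14.34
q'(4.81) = 1.62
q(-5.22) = 70.01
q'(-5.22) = -18.44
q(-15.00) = 346.00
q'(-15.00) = -38.00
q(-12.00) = 241.00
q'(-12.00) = -32.00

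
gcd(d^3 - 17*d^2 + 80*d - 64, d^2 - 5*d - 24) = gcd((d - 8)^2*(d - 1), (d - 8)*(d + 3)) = d - 8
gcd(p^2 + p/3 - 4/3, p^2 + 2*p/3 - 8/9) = p + 4/3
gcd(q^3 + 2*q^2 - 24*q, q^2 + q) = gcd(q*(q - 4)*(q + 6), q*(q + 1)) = q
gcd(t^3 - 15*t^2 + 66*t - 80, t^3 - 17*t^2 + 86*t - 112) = t^2 - 10*t + 16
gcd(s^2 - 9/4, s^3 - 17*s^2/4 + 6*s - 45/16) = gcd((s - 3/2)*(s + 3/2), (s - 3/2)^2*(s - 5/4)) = s - 3/2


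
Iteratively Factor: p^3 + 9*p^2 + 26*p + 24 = (p + 2)*(p^2 + 7*p + 12) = (p + 2)*(p + 3)*(p + 4)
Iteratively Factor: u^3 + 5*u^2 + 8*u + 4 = (u + 2)*(u^2 + 3*u + 2) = (u + 2)^2*(u + 1)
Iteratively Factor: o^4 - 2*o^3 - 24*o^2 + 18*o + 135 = (o + 3)*(o^3 - 5*o^2 - 9*o + 45) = (o - 5)*(o + 3)*(o^2 - 9) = (o - 5)*(o - 3)*(o + 3)*(o + 3)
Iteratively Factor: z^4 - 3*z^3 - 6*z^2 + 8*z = (z + 2)*(z^3 - 5*z^2 + 4*z) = (z - 4)*(z + 2)*(z^2 - z) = (z - 4)*(z - 1)*(z + 2)*(z)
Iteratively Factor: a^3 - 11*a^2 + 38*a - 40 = (a - 4)*(a^2 - 7*a + 10) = (a - 4)*(a - 2)*(a - 5)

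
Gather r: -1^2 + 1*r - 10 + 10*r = 11*r - 11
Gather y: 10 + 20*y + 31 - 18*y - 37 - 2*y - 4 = 0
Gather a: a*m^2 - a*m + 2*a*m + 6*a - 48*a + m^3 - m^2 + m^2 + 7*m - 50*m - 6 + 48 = a*(m^2 + m - 42) + m^3 - 43*m + 42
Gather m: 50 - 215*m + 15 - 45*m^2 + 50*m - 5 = -45*m^2 - 165*m + 60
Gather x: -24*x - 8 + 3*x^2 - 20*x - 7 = 3*x^2 - 44*x - 15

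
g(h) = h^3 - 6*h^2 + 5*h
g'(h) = 3*h^2 - 12*h + 5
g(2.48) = -9.25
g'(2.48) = -6.31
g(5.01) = 0.20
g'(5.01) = 20.18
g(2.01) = -6.07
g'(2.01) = -7.00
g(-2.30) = -55.41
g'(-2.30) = 48.47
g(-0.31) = -2.16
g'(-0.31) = 9.01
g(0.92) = 0.30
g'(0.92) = -3.50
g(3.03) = -12.12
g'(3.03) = -3.82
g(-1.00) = -12.00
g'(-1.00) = 20.00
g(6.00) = 30.00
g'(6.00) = 41.00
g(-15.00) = -4800.00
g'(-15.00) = 860.00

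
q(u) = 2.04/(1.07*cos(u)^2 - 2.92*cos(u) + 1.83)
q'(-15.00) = 0.28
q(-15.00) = 0.44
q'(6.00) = 3026.90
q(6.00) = 159.82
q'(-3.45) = -0.10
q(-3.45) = 0.37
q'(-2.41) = 0.29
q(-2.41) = 0.44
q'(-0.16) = 2697.46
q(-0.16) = -206.84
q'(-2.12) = 0.53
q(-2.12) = 0.56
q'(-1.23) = 4.47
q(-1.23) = 2.10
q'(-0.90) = 13.85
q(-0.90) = 4.76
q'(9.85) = 0.14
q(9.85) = 0.38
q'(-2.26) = 0.40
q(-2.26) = 0.50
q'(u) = 2.04*(2.14*sin(u)*cos(u) - 2.92*sin(u))/(1.07*cos(u)^2 - 2.92*cos(u) + 1.83)^2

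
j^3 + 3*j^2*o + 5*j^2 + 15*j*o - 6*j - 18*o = (j - 1)*(j + 6)*(j + 3*o)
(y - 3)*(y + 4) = y^2 + y - 12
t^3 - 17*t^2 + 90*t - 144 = (t - 8)*(t - 6)*(t - 3)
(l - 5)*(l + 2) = l^2 - 3*l - 10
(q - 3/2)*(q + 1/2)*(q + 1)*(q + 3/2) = q^4 + 3*q^3/2 - 7*q^2/4 - 27*q/8 - 9/8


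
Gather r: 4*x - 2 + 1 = 4*x - 1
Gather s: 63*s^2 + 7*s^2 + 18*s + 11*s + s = 70*s^2 + 30*s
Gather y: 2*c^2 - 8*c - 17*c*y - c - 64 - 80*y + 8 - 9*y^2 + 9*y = 2*c^2 - 9*c - 9*y^2 + y*(-17*c - 71) - 56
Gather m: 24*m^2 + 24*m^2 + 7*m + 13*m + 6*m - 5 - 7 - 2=48*m^2 + 26*m - 14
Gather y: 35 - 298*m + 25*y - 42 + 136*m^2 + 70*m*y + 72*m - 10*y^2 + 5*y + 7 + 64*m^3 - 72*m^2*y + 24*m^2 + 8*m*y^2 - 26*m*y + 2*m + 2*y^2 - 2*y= 64*m^3 + 160*m^2 - 224*m + y^2*(8*m - 8) + y*(-72*m^2 + 44*m + 28)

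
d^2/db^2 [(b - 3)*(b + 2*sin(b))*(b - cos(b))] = -2*b^2*sin(b) + b^2*cos(b) + 10*b*sin(b) + 4*b*sin(2*b) + 5*b*cos(b) + 6*b - 2*sin(b) - 12*sin(2*b) - 14*cos(b) - 4*cos(2*b) - 6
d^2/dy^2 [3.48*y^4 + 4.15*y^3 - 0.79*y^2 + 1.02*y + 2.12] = 41.76*y^2 + 24.9*y - 1.58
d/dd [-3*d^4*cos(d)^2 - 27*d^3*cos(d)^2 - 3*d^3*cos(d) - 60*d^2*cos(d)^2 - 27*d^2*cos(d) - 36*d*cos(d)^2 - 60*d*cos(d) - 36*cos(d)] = 3*d^4*sin(2*d) + 3*d^3*sin(d) + 27*d^3*sin(2*d) - 12*d^3*cos(d)^2 + 27*d^2*sin(d) + 60*d^2*sin(2*d) - 81*d^2*cos(d)^2 - 9*d^2*cos(d) + 60*d*sin(d) + 36*d*sin(2*d) - 120*d*cos(d)^2 - 54*d*cos(d) + 36*sin(d) - 36*cos(d)^2 - 60*cos(d)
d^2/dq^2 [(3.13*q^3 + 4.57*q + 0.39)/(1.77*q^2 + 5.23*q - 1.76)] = (-2.8421709430404e-14*q^4 + 219.365012*q^3 - 165.535158*q^2 + 165.253326*q + 107.89699)/(5.545233*q^6 + 49.155201*q^5 + 128.702187*q^4 + 45.300691*q^3 - 127.975056*q^2 + 48.601344*q - 5.451776)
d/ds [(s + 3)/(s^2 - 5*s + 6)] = (s^2 - 5*s - (s + 3)*(2*s - 5) + 6)/(s^2 - 5*s + 6)^2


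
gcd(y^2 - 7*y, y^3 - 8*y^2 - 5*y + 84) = y - 7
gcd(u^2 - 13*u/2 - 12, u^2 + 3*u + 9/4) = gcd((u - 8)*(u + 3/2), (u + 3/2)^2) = u + 3/2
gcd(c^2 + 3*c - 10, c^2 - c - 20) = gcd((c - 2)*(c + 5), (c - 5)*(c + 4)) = 1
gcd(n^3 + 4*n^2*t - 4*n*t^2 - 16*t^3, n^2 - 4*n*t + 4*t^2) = -n + 2*t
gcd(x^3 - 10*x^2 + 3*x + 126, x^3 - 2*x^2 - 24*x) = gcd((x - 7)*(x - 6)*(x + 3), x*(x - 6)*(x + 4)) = x - 6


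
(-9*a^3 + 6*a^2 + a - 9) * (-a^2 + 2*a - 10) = 9*a^5 - 24*a^4 + 101*a^3 - 49*a^2 - 28*a + 90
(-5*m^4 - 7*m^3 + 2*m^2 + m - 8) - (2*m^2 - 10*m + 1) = -5*m^4 - 7*m^3 + 11*m - 9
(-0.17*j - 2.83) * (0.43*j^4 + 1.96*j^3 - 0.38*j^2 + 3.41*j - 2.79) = -0.0731*j^5 - 1.5501*j^4 - 5.4822*j^3 + 0.4957*j^2 - 9.176*j + 7.8957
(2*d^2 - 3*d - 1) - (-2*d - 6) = 2*d^2 - d + 5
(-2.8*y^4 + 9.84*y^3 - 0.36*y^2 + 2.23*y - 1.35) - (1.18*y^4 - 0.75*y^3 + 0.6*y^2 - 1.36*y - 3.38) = -3.98*y^4 + 10.59*y^3 - 0.96*y^2 + 3.59*y + 2.03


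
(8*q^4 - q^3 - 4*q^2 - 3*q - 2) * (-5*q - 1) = -40*q^5 - 3*q^4 + 21*q^3 + 19*q^2 + 13*q + 2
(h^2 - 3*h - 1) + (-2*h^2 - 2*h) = -h^2 - 5*h - 1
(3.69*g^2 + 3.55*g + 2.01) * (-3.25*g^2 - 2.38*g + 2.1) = -11.9925*g^4 - 20.3197*g^3 - 7.2325*g^2 + 2.6712*g + 4.221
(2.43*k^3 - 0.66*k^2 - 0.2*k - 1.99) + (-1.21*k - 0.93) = 2.43*k^3 - 0.66*k^2 - 1.41*k - 2.92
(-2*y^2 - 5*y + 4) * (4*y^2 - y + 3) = -8*y^4 - 18*y^3 + 15*y^2 - 19*y + 12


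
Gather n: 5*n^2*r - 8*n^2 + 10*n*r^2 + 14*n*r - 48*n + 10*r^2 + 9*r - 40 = n^2*(5*r - 8) + n*(10*r^2 + 14*r - 48) + 10*r^2 + 9*r - 40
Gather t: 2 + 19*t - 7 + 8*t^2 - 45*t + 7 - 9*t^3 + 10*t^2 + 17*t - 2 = -9*t^3 + 18*t^2 - 9*t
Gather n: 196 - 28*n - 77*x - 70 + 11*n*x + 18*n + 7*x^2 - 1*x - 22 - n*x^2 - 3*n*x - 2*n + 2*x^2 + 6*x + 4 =n*(-x^2 + 8*x - 12) + 9*x^2 - 72*x + 108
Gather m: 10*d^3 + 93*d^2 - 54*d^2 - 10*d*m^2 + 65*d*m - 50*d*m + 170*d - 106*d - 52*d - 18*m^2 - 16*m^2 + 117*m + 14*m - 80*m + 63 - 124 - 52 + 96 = 10*d^3 + 39*d^2 + 12*d + m^2*(-10*d - 34) + m*(15*d + 51) - 17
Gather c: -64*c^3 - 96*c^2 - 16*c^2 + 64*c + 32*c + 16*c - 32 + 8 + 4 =-64*c^3 - 112*c^2 + 112*c - 20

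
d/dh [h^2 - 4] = 2*h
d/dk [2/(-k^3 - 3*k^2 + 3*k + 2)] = 6*(k^2 + 2*k - 1)/(k^3 + 3*k^2 - 3*k - 2)^2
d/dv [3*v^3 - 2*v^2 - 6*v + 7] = 9*v^2 - 4*v - 6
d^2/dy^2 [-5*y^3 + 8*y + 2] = -30*y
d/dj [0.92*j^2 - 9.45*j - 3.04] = 1.84*j - 9.45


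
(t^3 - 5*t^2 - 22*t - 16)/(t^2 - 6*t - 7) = (t^2 - 6*t - 16)/(t - 7)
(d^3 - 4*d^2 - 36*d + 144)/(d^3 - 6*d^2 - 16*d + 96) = (d + 6)/(d + 4)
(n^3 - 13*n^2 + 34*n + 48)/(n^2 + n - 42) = (n^2 - 7*n - 8)/(n + 7)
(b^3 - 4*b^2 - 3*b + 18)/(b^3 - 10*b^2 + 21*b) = (b^2 - b - 6)/(b*(b - 7))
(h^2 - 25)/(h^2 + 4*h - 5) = (h - 5)/(h - 1)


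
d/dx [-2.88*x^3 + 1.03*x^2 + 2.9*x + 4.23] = -8.64*x^2 + 2.06*x + 2.9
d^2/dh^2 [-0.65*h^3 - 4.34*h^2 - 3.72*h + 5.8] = -3.9*h - 8.68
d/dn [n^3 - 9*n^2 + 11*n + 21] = 3*n^2 - 18*n + 11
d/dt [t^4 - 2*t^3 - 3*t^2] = 2*t*(2*t^2 - 3*t - 3)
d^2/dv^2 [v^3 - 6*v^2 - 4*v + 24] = 6*v - 12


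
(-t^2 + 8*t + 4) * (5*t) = -5*t^3 + 40*t^2 + 20*t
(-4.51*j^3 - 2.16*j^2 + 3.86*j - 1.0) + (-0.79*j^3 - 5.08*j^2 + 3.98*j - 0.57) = -5.3*j^3 - 7.24*j^2 + 7.84*j - 1.57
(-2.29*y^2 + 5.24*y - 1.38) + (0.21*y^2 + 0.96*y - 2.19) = -2.08*y^2 + 6.2*y - 3.57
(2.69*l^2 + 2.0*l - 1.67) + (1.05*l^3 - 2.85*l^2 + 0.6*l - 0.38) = 1.05*l^3 - 0.16*l^2 + 2.6*l - 2.05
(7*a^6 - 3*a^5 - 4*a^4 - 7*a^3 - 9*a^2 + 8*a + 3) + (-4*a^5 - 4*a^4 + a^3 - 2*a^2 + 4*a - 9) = 7*a^6 - 7*a^5 - 8*a^4 - 6*a^3 - 11*a^2 + 12*a - 6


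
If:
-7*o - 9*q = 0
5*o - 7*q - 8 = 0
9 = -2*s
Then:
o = 36/47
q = -28/47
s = -9/2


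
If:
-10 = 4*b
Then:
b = -5/2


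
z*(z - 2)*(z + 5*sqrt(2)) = z^3 - 2*z^2 + 5*sqrt(2)*z^2 - 10*sqrt(2)*z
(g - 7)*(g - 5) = g^2 - 12*g + 35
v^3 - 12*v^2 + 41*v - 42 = (v - 7)*(v - 3)*(v - 2)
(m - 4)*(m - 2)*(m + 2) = m^3 - 4*m^2 - 4*m + 16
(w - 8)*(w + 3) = w^2 - 5*w - 24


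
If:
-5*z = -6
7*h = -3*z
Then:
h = -18/35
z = 6/5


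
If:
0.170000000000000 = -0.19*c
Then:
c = -0.89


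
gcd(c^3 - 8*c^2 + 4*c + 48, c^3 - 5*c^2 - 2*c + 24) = c^2 - 2*c - 8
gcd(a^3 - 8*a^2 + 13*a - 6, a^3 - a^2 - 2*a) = 1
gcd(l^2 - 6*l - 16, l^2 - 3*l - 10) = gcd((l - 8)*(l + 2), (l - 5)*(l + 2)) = l + 2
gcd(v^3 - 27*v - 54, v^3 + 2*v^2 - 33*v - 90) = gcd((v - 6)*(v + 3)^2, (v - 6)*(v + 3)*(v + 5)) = v^2 - 3*v - 18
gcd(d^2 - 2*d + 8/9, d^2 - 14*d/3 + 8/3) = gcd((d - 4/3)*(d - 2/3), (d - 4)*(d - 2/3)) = d - 2/3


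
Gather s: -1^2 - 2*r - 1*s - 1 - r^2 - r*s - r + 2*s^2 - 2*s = -r^2 - 3*r + 2*s^2 + s*(-r - 3) - 2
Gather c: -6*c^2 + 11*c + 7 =-6*c^2 + 11*c + 7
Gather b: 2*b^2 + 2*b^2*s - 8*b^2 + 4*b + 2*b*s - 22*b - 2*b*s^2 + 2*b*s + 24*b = b^2*(2*s - 6) + b*(-2*s^2 + 4*s + 6)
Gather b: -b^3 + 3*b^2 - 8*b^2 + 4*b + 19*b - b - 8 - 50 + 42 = -b^3 - 5*b^2 + 22*b - 16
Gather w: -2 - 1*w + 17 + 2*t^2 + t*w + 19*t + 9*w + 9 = 2*t^2 + 19*t + w*(t + 8) + 24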